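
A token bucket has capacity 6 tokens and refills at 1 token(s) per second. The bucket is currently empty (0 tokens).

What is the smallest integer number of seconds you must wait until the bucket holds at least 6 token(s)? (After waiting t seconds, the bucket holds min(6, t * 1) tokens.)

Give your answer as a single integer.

Need t * 1 >= 6, so t >= 6/1.
Smallest integer t = ceil(6/1) = 6.

Answer: 6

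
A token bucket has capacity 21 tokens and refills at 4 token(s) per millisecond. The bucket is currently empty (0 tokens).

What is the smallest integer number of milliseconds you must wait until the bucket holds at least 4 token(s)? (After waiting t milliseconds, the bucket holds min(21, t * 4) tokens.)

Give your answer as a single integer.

Answer: 1

Derivation:
Need t * 4 >= 4, so t >= 4/4.
Smallest integer t = ceil(4/4) = 1.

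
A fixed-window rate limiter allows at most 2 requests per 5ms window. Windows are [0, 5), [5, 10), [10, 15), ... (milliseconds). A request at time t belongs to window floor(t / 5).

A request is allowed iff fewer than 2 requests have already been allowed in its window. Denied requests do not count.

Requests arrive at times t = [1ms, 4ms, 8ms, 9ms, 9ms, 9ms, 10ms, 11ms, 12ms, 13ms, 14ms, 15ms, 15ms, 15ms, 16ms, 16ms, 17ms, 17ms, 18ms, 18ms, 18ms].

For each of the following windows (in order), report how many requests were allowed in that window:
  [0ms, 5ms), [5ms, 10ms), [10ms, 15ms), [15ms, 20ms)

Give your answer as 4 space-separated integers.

Answer: 2 2 2 2

Derivation:
Processing requests:
  req#1 t=1ms (window 0): ALLOW
  req#2 t=4ms (window 0): ALLOW
  req#3 t=8ms (window 1): ALLOW
  req#4 t=9ms (window 1): ALLOW
  req#5 t=9ms (window 1): DENY
  req#6 t=9ms (window 1): DENY
  req#7 t=10ms (window 2): ALLOW
  req#8 t=11ms (window 2): ALLOW
  req#9 t=12ms (window 2): DENY
  req#10 t=13ms (window 2): DENY
  req#11 t=14ms (window 2): DENY
  req#12 t=15ms (window 3): ALLOW
  req#13 t=15ms (window 3): ALLOW
  req#14 t=15ms (window 3): DENY
  req#15 t=16ms (window 3): DENY
  req#16 t=16ms (window 3): DENY
  req#17 t=17ms (window 3): DENY
  req#18 t=17ms (window 3): DENY
  req#19 t=18ms (window 3): DENY
  req#20 t=18ms (window 3): DENY
  req#21 t=18ms (window 3): DENY

Allowed counts by window: 2 2 2 2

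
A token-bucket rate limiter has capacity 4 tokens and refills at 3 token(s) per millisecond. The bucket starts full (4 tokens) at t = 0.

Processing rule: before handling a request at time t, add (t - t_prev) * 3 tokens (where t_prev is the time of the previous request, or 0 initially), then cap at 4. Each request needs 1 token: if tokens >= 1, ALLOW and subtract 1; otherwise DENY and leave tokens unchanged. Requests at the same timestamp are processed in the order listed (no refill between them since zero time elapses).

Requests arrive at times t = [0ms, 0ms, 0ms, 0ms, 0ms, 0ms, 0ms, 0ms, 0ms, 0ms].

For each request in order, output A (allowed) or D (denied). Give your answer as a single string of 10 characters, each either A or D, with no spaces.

Simulating step by step:
  req#1 t=0ms: ALLOW
  req#2 t=0ms: ALLOW
  req#3 t=0ms: ALLOW
  req#4 t=0ms: ALLOW
  req#5 t=0ms: DENY
  req#6 t=0ms: DENY
  req#7 t=0ms: DENY
  req#8 t=0ms: DENY
  req#9 t=0ms: DENY
  req#10 t=0ms: DENY

Answer: AAAADDDDDD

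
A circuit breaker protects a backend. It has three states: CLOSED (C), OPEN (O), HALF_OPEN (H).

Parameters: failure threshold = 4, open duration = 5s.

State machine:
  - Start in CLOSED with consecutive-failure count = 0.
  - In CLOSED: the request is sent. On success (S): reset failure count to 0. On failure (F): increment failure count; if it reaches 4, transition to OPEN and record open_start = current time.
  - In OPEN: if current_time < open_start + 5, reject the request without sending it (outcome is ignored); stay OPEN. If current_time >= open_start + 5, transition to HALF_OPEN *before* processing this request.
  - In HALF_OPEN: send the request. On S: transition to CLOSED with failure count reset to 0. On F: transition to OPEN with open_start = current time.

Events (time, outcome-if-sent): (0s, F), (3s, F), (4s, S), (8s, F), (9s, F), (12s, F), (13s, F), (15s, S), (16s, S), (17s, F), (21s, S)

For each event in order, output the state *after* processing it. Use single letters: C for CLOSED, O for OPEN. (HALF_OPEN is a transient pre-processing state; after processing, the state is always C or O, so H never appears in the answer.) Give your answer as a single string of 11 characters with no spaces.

State after each event:
  event#1 t=0s outcome=F: state=CLOSED
  event#2 t=3s outcome=F: state=CLOSED
  event#3 t=4s outcome=S: state=CLOSED
  event#4 t=8s outcome=F: state=CLOSED
  event#5 t=9s outcome=F: state=CLOSED
  event#6 t=12s outcome=F: state=CLOSED
  event#7 t=13s outcome=F: state=OPEN
  event#8 t=15s outcome=S: state=OPEN
  event#9 t=16s outcome=S: state=OPEN
  event#10 t=17s outcome=F: state=OPEN
  event#11 t=21s outcome=S: state=CLOSED

Answer: CCCCCCOOOOC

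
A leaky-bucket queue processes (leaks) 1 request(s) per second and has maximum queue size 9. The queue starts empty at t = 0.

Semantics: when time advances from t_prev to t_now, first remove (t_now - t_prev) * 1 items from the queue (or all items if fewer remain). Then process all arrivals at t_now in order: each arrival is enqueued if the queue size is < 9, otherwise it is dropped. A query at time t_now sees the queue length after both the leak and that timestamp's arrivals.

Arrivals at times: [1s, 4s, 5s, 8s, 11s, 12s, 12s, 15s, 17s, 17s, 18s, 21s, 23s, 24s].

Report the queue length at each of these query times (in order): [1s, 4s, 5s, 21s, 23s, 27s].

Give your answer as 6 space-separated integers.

Queue lengths at query times:
  query t=1s: backlog = 1
  query t=4s: backlog = 1
  query t=5s: backlog = 1
  query t=21s: backlog = 1
  query t=23s: backlog = 1
  query t=27s: backlog = 0

Answer: 1 1 1 1 1 0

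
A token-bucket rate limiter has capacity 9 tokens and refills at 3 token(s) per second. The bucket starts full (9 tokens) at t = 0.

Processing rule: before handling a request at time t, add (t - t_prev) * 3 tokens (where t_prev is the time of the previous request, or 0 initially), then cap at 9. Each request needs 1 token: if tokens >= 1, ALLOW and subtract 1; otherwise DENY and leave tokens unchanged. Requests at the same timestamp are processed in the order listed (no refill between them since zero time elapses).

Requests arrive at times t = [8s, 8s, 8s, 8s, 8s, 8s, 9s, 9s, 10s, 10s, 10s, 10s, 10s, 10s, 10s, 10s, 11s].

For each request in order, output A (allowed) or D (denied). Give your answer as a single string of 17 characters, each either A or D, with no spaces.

Simulating step by step:
  req#1 t=8s: ALLOW
  req#2 t=8s: ALLOW
  req#3 t=8s: ALLOW
  req#4 t=8s: ALLOW
  req#5 t=8s: ALLOW
  req#6 t=8s: ALLOW
  req#7 t=9s: ALLOW
  req#8 t=9s: ALLOW
  req#9 t=10s: ALLOW
  req#10 t=10s: ALLOW
  req#11 t=10s: ALLOW
  req#12 t=10s: ALLOW
  req#13 t=10s: ALLOW
  req#14 t=10s: ALLOW
  req#15 t=10s: ALLOW
  req#16 t=10s: DENY
  req#17 t=11s: ALLOW

Answer: AAAAAAAAAAAAAAADA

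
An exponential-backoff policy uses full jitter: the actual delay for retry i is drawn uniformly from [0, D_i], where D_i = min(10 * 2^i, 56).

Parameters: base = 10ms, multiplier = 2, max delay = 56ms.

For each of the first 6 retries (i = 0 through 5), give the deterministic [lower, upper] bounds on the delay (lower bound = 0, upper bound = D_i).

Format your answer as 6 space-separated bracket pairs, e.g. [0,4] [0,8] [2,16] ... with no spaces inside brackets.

Answer: [0,10] [0,20] [0,40] [0,56] [0,56] [0,56]

Derivation:
Computing bounds per retry:
  i=0: D_i=min(10*2^0,56)=10, bounds=[0,10]
  i=1: D_i=min(10*2^1,56)=20, bounds=[0,20]
  i=2: D_i=min(10*2^2,56)=40, bounds=[0,40]
  i=3: D_i=min(10*2^3,56)=56, bounds=[0,56]
  i=4: D_i=min(10*2^4,56)=56, bounds=[0,56]
  i=5: D_i=min(10*2^5,56)=56, bounds=[0,56]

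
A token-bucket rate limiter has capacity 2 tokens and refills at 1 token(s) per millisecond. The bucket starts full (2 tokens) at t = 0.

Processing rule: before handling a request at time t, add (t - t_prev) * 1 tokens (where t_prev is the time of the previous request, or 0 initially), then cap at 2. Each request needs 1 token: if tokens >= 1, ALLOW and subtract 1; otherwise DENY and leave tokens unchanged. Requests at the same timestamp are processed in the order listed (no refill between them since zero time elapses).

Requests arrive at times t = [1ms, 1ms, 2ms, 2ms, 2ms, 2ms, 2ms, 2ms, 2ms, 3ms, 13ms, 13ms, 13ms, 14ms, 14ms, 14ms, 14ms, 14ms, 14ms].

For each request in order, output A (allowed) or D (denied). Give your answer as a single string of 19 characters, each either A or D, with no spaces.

Answer: AAADDDDDDAAADADDDDD

Derivation:
Simulating step by step:
  req#1 t=1ms: ALLOW
  req#2 t=1ms: ALLOW
  req#3 t=2ms: ALLOW
  req#4 t=2ms: DENY
  req#5 t=2ms: DENY
  req#6 t=2ms: DENY
  req#7 t=2ms: DENY
  req#8 t=2ms: DENY
  req#9 t=2ms: DENY
  req#10 t=3ms: ALLOW
  req#11 t=13ms: ALLOW
  req#12 t=13ms: ALLOW
  req#13 t=13ms: DENY
  req#14 t=14ms: ALLOW
  req#15 t=14ms: DENY
  req#16 t=14ms: DENY
  req#17 t=14ms: DENY
  req#18 t=14ms: DENY
  req#19 t=14ms: DENY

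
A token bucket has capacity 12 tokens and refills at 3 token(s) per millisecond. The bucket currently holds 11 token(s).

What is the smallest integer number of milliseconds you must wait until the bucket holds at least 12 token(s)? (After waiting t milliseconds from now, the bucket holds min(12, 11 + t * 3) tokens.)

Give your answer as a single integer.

Need 11 + t * 3 >= 12, so t >= 1/3.
Smallest integer t = ceil(1/3) = 1.

Answer: 1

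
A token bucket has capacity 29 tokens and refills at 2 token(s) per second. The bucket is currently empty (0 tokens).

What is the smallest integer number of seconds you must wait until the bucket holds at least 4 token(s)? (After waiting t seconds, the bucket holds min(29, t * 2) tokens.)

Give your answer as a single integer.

Answer: 2

Derivation:
Need t * 2 >= 4, so t >= 4/2.
Smallest integer t = ceil(4/2) = 2.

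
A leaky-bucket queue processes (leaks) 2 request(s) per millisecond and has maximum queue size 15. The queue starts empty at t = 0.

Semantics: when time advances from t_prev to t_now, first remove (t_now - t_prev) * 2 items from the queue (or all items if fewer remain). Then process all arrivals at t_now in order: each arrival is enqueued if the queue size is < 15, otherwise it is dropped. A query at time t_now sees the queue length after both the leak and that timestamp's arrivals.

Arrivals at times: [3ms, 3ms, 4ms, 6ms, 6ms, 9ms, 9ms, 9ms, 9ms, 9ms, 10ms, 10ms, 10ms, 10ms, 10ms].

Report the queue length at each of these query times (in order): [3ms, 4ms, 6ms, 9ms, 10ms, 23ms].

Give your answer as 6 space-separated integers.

Queue lengths at query times:
  query t=3ms: backlog = 2
  query t=4ms: backlog = 1
  query t=6ms: backlog = 2
  query t=9ms: backlog = 5
  query t=10ms: backlog = 8
  query t=23ms: backlog = 0

Answer: 2 1 2 5 8 0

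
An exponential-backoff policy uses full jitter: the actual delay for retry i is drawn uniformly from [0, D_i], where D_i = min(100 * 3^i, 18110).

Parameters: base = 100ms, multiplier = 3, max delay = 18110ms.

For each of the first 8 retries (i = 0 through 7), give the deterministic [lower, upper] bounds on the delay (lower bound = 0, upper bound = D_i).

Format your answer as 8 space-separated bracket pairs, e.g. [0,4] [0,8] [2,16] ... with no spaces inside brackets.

Computing bounds per retry:
  i=0: D_i=min(100*3^0,18110)=100, bounds=[0,100]
  i=1: D_i=min(100*3^1,18110)=300, bounds=[0,300]
  i=2: D_i=min(100*3^2,18110)=900, bounds=[0,900]
  i=3: D_i=min(100*3^3,18110)=2700, bounds=[0,2700]
  i=4: D_i=min(100*3^4,18110)=8100, bounds=[0,8100]
  i=5: D_i=min(100*3^5,18110)=18110, bounds=[0,18110]
  i=6: D_i=min(100*3^6,18110)=18110, bounds=[0,18110]
  i=7: D_i=min(100*3^7,18110)=18110, bounds=[0,18110]

Answer: [0,100] [0,300] [0,900] [0,2700] [0,8100] [0,18110] [0,18110] [0,18110]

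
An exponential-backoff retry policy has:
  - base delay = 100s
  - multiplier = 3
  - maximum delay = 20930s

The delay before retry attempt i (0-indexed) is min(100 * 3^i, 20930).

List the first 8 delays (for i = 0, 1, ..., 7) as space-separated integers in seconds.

Computing each delay:
  i=0: min(100*3^0, 20930) = 100
  i=1: min(100*3^1, 20930) = 300
  i=2: min(100*3^2, 20930) = 900
  i=3: min(100*3^3, 20930) = 2700
  i=4: min(100*3^4, 20930) = 8100
  i=5: min(100*3^5, 20930) = 20930
  i=6: min(100*3^6, 20930) = 20930
  i=7: min(100*3^7, 20930) = 20930

Answer: 100 300 900 2700 8100 20930 20930 20930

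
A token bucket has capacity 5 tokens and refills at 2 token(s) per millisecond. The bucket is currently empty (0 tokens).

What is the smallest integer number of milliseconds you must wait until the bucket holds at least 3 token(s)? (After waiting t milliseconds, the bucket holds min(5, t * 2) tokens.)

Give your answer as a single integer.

Need t * 2 >= 3, so t >= 3/2.
Smallest integer t = ceil(3/2) = 2.

Answer: 2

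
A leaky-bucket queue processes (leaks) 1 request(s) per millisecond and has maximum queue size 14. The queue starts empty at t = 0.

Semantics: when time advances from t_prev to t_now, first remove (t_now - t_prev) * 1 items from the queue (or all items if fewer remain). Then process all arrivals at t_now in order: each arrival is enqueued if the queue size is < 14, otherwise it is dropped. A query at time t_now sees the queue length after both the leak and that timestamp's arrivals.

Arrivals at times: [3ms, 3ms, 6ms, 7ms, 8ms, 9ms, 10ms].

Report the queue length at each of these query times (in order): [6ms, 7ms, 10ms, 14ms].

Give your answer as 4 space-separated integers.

Answer: 1 1 1 0

Derivation:
Queue lengths at query times:
  query t=6ms: backlog = 1
  query t=7ms: backlog = 1
  query t=10ms: backlog = 1
  query t=14ms: backlog = 0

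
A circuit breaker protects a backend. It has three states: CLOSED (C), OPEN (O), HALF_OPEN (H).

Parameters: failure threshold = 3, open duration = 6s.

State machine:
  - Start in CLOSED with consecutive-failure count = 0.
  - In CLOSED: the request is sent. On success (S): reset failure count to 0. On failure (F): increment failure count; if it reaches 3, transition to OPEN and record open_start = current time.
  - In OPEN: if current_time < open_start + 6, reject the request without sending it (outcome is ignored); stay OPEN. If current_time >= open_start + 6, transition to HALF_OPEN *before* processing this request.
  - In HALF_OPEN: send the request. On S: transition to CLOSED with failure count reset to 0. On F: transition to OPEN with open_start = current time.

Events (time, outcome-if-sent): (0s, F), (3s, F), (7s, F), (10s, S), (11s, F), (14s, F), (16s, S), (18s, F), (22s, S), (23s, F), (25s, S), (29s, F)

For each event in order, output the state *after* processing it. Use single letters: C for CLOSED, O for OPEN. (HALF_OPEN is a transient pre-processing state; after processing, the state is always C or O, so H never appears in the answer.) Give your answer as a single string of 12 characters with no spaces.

Answer: CCOOOOOOCCCC

Derivation:
State after each event:
  event#1 t=0s outcome=F: state=CLOSED
  event#2 t=3s outcome=F: state=CLOSED
  event#3 t=7s outcome=F: state=OPEN
  event#4 t=10s outcome=S: state=OPEN
  event#5 t=11s outcome=F: state=OPEN
  event#6 t=14s outcome=F: state=OPEN
  event#7 t=16s outcome=S: state=OPEN
  event#8 t=18s outcome=F: state=OPEN
  event#9 t=22s outcome=S: state=CLOSED
  event#10 t=23s outcome=F: state=CLOSED
  event#11 t=25s outcome=S: state=CLOSED
  event#12 t=29s outcome=F: state=CLOSED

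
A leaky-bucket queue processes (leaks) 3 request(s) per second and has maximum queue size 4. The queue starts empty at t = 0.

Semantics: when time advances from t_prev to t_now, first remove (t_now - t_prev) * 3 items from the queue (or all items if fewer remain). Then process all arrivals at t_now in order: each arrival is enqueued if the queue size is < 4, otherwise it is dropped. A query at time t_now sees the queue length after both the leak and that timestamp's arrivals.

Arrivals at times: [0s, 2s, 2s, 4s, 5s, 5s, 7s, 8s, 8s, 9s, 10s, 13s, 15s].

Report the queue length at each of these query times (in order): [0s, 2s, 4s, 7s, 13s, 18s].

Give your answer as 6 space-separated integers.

Queue lengths at query times:
  query t=0s: backlog = 1
  query t=2s: backlog = 2
  query t=4s: backlog = 1
  query t=7s: backlog = 1
  query t=13s: backlog = 1
  query t=18s: backlog = 0

Answer: 1 2 1 1 1 0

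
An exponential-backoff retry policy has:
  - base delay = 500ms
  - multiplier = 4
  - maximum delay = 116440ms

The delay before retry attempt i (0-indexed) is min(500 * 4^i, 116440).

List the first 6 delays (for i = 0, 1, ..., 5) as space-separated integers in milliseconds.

Answer: 500 2000 8000 32000 116440 116440

Derivation:
Computing each delay:
  i=0: min(500*4^0, 116440) = 500
  i=1: min(500*4^1, 116440) = 2000
  i=2: min(500*4^2, 116440) = 8000
  i=3: min(500*4^3, 116440) = 32000
  i=4: min(500*4^4, 116440) = 116440
  i=5: min(500*4^5, 116440) = 116440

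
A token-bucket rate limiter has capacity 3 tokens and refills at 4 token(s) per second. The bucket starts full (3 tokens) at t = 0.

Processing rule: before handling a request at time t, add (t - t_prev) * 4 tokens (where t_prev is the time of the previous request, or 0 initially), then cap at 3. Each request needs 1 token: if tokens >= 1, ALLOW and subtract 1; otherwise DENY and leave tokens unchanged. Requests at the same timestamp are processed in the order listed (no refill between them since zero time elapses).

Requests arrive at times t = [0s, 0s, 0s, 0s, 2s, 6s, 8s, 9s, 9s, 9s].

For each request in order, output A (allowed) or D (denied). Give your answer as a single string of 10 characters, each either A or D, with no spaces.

Simulating step by step:
  req#1 t=0s: ALLOW
  req#2 t=0s: ALLOW
  req#3 t=0s: ALLOW
  req#4 t=0s: DENY
  req#5 t=2s: ALLOW
  req#6 t=6s: ALLOW
  req#7 t=8s: ALLOW
  req#8 t=9s: ALLOW
  req#9 t=9s: ALLOW
  req#10 t=9s: ALLOW

Answer: AAADAAAAAA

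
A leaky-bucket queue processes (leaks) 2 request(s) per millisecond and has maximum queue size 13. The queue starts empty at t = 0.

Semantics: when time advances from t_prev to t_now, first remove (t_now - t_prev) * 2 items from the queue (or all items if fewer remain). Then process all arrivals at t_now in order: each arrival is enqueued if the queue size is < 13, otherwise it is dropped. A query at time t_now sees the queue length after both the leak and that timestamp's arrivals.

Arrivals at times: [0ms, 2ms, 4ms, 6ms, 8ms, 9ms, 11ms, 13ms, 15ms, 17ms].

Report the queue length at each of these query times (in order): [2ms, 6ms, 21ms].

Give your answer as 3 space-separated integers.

Answer: 1 1 0

Derivation:
Queue lengths at query times:
  query t=2ms: backlog = 1
  query t=6ms: backlog = 1
  query t=21ms: backlog = 0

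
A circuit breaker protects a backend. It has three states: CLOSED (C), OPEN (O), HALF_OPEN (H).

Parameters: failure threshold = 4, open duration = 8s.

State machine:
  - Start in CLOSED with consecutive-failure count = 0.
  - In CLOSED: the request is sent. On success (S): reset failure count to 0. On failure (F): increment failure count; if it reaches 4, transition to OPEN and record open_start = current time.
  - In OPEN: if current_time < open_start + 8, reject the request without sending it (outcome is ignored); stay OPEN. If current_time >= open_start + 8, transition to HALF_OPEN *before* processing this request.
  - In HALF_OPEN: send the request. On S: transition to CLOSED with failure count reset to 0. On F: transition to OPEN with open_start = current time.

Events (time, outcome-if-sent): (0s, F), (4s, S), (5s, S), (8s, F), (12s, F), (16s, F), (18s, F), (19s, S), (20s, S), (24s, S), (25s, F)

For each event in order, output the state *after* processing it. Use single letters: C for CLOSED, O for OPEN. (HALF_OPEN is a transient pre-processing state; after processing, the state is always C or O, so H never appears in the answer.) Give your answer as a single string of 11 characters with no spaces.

State after each event:
  event#1 t=0s outcome=F: state=CLOSED
  event#2 t=4s outcome=S: state=CLOSED
  event#3 t=5s outcome=S: state=CLOSED
  event#4 t=8s outcome=F: state=CLOSED
  event#5 t=12s outcome=F: state=CLOSED
  event#6 t=16s outcome=F: state=CLOSED
  event#7 t=18s outcome=F: state=OPEN
  event#8 t=19s outcome=S: state=OPEN
  event#9 t=20s outcome=S: state=OPEN
  event#10 t=24s outcome=S: state=OPEN
  event#11 t=25s outcome=F: state=OPEN

Answer: CCCCCCOOOOO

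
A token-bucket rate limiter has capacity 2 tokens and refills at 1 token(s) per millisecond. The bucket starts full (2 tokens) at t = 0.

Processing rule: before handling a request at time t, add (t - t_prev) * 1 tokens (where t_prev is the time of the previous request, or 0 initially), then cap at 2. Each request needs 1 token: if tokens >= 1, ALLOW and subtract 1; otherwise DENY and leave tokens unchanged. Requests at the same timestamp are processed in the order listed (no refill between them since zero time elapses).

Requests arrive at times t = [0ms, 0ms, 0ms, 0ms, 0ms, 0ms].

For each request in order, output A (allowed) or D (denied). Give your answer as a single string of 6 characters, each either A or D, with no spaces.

Answer: AADDDD

Derivation:
Simulating step by step:
  req#1 t=0ms: ALLOW
  req#2 t=0ms: ALLOW
  req#3 t=0ms: DENY
  req#4 t=0ms: DENY
  req#5 t=0ms: DENY
  req#6 t=0ms: DENY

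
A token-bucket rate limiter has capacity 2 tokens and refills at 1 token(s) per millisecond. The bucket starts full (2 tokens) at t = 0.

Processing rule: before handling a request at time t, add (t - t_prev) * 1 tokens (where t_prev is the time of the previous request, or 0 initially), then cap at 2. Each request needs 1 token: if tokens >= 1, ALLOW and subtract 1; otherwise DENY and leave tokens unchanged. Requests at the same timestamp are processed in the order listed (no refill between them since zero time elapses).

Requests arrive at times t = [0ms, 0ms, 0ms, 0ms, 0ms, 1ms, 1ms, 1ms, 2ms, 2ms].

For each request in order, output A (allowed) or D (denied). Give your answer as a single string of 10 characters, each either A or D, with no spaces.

Simulating step by step:
  req#1 t=0ms: ALLOW
  req#2 t=0ms: ALLOW
  req#3 t=0ms: DENY
  req#4 t=0ms: DENY
  req#5 t=0ms: DENY
  req#6 t=1ms: ALLOW
  req#7 t=1ms: DENY
  req#8 t=1ms: DENY
  req#9 t=2ms: ALLOW
  req#10 t=2ms: DENY

Answer: AADDDADDAD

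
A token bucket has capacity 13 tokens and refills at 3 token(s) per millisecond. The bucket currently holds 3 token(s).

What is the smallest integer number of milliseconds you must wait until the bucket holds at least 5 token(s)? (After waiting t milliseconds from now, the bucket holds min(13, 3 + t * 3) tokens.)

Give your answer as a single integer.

Need 3 + t * 3 >= 5, so t >= 2/3.
Smallest integer t = ceil(2/3) = 1.

Answer: 1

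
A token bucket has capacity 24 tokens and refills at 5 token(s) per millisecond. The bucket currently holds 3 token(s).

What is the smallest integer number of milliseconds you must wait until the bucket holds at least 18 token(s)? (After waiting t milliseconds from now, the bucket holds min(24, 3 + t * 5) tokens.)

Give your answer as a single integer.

Need 3 + t * 5 >= 18, so t >= 15/5.
Smallest integer t = ceil(15/5) = 3.

Answer: 3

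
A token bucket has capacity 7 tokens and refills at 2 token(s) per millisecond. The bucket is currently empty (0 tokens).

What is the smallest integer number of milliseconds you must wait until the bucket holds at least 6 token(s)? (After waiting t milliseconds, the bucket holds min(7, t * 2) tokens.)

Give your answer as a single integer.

Need t * 2 >= 6, so t >= 6/2.
Smallest integer t = ceil(6/2) = 3.

Answer: 3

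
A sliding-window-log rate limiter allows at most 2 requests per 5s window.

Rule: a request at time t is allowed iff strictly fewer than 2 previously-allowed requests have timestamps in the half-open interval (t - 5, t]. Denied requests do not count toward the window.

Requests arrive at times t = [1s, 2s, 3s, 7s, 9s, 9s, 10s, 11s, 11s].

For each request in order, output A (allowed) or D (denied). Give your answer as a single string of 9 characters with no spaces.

Tracking allowed requests in the window:
  req#1 t=1s: ALLOW
  req#2 t=2s: ALLOW
  req#3 t=3s: DENY
  req#4 t=7s: ALLOW
  req#5 t=9s: ALLOW
  req#6 t=9s: DENY
  req#7 t=10s: DENY
  req#8 t=11s: DENY
  req#9 t=11s: DENY

Answer: AADAADDDD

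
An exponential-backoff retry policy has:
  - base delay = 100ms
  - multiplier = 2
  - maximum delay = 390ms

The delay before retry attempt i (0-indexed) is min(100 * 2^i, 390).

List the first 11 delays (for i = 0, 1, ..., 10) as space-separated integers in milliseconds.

Answer: 100 200 390 390 390 390 390 390 390 390 390

Derivation:
Computing each delay:
  i=0: min(100*2^0, 390) = 100
  i=1: min(100*2^1, 390) = 200
  i=2: min(100*2^2, 390) = 390
  i=3: min(100*2^3, 390) = 390
  i=4: min(100*2^4, 390) = 390
  i=5: min(100*2^5, 390) = 390
  i=6: min(100*2^6, 390) = 390
  i=7: min(100*2^7, 390) = 390
  i=8: min(100*2^8, 390) = 390
  i=9: min(100*2^9, 390) = 390
  i=10: min(100*2^10, 390) = 390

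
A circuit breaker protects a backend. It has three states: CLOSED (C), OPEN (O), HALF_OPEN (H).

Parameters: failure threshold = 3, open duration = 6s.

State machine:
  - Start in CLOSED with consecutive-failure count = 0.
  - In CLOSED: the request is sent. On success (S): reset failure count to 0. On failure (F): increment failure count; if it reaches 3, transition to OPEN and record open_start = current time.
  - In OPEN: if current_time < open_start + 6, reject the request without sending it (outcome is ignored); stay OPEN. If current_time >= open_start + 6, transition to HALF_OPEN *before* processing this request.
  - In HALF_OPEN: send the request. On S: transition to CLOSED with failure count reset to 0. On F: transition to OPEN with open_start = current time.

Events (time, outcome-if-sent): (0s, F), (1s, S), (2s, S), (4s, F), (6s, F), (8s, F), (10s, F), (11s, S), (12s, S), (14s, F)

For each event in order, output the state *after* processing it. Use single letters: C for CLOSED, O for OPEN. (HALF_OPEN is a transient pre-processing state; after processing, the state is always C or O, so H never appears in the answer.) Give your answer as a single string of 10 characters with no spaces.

State after each event:
  event#1 t=0s outcome=F: state=CLOSED
  event#2 t=1s outcome=S: state=CLOSED
  event#3 t=2s outcome=S: state=CLOSED
  event#4 t=4s outcome=F: state=CLOSED
  event#5 t=6s outcome=F: state=CLOSED
  event#6 t=8s outcome=F: state=OPEN
  event#7 t=10s outcome=F: state=OPEN
  event#8 t=11s outcome=S: state=OPEN
  event#9 t=12s outcome=S: state=OPEN
  event#10 t=14s outcome=F: state=OPEN

Answer: CCCCCOOOOO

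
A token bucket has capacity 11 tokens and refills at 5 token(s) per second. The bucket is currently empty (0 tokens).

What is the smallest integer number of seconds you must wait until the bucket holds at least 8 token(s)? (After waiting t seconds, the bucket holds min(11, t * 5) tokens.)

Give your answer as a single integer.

Answer: 2

Derivation:
Need t * 5 >= 8, so t >= 8/5.
Smallest integer t = ceil(8/5) = 2.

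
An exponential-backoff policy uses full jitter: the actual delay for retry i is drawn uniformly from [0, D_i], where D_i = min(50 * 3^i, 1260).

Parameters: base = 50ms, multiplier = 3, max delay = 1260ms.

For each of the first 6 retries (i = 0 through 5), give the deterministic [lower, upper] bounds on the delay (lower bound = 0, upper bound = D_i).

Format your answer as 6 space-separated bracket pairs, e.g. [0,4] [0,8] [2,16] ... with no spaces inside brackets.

Answer: [0,50] [0,150] [0,450] [0,1260] [0,1260] [0,1260]

Derivation:
Computing bounds per retry:
  i=0: D_i=min(50*3^0,1260)=50, bounds=[0,50]
  i=1: D_i=min(50*3^1,1260)=150, bounds=[0,150]
  i=2: D_i=min(50*3^2,1260)=450, bounds=[0,450]
  i=3: D_i=min(50*3^3,1260)=1260, bounds=[0,1260]
  i=4: D_i=min(50*3^4,1260)=1260, bounds=[0,1260]
  i=5: D_i=min(50*3^5,1260)=1260, bounds=[0,1260]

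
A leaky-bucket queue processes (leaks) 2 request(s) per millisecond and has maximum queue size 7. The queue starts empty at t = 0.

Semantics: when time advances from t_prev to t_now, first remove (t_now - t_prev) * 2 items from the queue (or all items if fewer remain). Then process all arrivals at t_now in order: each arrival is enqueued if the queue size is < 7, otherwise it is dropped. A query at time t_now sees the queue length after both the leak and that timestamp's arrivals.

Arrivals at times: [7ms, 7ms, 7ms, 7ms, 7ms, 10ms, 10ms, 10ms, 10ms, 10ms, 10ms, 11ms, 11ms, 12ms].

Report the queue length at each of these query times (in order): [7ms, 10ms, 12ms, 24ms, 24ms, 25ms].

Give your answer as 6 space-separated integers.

Queue lengths at query times:
  query t=7ms: backlog = 5
  query t=10ms: backlog = 6
  query t=12ms: backlog = 5
  query t=24ms: backlog = 0
  query t=24ms: backlog = 0
  query t=25ms: backlog = 0

Answer: 5 6 5 0 0 0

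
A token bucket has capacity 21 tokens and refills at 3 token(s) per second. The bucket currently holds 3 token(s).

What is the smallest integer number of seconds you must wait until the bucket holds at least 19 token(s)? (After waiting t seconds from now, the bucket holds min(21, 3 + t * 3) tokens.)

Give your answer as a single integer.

Need 3 + t * 3 >= 19, so t >= 16/3.
Smallest integer t = ceil(16/3) = 6.

Answer: 6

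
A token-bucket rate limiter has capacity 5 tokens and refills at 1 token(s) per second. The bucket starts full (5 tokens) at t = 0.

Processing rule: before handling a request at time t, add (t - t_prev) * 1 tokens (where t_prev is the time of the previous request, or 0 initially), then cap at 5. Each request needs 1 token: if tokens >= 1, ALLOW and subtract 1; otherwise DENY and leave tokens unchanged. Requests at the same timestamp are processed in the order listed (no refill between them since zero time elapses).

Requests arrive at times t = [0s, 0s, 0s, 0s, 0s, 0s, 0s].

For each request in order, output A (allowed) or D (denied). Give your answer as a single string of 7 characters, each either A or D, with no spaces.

Simulating step by step:
  req#1 t=0s: ALLOW
  req#2 t=0s: ALLOW
  req#3 t=0s: ALLOW
  req#4 t=0s: ALLOW
  req#5 t=0s: ALLOW
  req#6 t=0s: DENY
  req#7 t=0s: DENY

Answer: AAAAADD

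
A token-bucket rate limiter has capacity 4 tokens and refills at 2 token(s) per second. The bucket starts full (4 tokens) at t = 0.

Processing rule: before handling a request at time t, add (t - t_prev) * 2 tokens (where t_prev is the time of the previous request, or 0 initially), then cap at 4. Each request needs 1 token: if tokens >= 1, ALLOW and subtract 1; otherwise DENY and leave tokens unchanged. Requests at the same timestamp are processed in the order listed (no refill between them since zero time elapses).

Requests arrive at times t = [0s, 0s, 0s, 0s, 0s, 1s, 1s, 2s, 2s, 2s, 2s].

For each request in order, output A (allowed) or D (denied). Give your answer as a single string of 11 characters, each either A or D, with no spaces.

Simulating step by step:
  req#1 t=0s: ALLOW
  req#2 t=0s: ALLOW
  req#3 t=0s: ALLOW
  req#4 t=0s: ALLOW
  req#5 t=0s: DENY
  req#6 t=1s: ALLOW
  req#7 t=1s: ALLOW
  req#8 t=2s: ALLOW
  req#9 t=2s: ALLOW
  req#10 t=2s: DENY
  req#11 t=2s: DENY

Answer: AAAADAAAADD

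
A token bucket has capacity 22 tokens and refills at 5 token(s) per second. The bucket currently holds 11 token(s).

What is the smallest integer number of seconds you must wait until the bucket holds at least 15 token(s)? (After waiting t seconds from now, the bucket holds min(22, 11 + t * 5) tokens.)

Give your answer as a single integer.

Answer: 1

Derivation:
Need 11 + t * 5 >= 15, so t >= 4/5.
Smallest integer t = ceil(4/5) = 1.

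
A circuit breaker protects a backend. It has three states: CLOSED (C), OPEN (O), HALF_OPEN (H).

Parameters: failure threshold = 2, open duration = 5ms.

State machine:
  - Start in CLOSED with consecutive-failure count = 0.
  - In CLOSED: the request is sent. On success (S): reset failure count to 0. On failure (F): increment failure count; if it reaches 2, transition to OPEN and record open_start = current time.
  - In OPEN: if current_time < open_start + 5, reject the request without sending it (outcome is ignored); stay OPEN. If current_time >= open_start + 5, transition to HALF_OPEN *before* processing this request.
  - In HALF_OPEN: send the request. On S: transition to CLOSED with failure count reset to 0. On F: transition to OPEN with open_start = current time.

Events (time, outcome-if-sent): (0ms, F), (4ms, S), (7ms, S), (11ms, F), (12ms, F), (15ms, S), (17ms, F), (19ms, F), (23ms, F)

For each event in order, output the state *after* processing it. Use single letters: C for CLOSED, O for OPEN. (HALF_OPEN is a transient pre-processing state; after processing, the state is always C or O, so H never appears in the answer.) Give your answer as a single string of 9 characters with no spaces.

Answer: CCCCOOOOO

Derivation:
State after each event:
  event#1 t=0ms outcome=F: state=CLOSED
  event#2 t=4ms outcome=S: state=CLOSED
  event#3 t=7ms outcome=S: state=CLOSED
  event#4 t=11ms outcome=F: state=CLOSED
  event#5 t=12ms outcome=F: state=OPEN
  event#6 t=15ms outcome=S: state=OPEN
  event#7 t=17ms outcome=F: state=OPEN
  event#8 t=19ms outcome=F: state=OPEN
  event#9 t=23ms outcome=F: state=OPEN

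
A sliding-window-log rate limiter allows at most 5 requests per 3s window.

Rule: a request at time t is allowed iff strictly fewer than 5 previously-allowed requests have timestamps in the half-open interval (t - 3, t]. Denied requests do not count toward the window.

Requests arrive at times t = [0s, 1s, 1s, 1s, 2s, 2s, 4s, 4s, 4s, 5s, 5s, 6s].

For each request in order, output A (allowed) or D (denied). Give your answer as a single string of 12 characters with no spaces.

Answer: AAAAADAAAAAD

Derivation:
Tracking allowed requests in the window:
  req#1 t=0s: ALLOW
  req#2 t=1s: ALLOW
  req#3 t=1s: ALLOW
  req#4 t=1s: ALLOW
  req#5 t=2s: ALLOW
  req#6 t=2s: DENY
  req#7 t=4s: ALLOW
  req#8 t=4s: ALLOW
  req#9 t=4s: ALLOW
  req#10 t=5s: ALLOW
  req#11 t=5s: ALLOW
  req#12 t=6s: DENY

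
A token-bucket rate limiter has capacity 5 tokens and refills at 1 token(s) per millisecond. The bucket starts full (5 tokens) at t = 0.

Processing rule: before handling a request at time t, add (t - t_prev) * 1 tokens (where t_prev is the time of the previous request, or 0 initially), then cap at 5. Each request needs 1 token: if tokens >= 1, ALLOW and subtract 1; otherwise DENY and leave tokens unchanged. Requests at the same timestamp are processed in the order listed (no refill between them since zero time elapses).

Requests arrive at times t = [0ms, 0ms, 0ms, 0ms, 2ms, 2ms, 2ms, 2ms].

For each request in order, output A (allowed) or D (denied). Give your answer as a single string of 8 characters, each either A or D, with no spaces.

Answer: AAAAAAAD

Derivation:
Simulating step by step:
  req#1 t=0ms: ALLOW
  req#2 t=0ms: ALLOW
  req#3 t=0ms: ALLOW
  req#4 t=0ms: ALLOW
  req#5 t=2ms: ALLOW
  req#6 t=2ms: ALLOW
  req#7 t=2ms: ALLOW
  req#8 t=2ms: DENY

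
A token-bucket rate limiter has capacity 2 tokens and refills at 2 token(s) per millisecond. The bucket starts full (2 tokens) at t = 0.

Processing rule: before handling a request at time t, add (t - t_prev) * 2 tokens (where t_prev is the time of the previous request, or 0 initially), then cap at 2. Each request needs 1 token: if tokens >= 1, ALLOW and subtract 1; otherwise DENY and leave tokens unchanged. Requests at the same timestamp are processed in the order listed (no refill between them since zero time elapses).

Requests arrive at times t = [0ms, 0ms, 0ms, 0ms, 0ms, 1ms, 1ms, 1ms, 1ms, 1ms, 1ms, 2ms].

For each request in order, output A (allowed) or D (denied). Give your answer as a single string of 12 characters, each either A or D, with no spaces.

Answer: AADDDAADDDDA

Derivation:
Simulating step by step:
  req#1 t=0ms: ALLOW
  req#2 t=0ms: ALLOW
  req#3 t=0ms: DENY
  req#4 t=0ms: DENY
  req#5 t=0ms: DENY
  req#6 t=1ms: ALLOW
  req#7 t=1ms: ALLOW
  req#8 t=1ms: DENY
  req#9 t=1ms: DENY
  req#10 t=1ms: DENY
  req#11 t=1ms: DENY
  req#12 t=2ms: ALLOW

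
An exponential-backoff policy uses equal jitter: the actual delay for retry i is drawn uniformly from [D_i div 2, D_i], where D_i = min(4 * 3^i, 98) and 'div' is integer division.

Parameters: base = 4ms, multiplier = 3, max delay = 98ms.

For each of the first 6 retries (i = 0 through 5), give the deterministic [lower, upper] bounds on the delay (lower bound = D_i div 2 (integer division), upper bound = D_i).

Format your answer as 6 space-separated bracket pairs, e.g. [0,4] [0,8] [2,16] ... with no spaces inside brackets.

Computing bounds per retry:
  i=0: D_i=min(4*3^0,98)=4, bounds=[2,4]
  i=1: D_i=min(4*3^1,98)=12, bounds=[6,12]
  i=2: D_i=min(4*3^2,98)=36, bounds=[18,36]
  i=3: D_i=min(4*3^3,98)=98, bounds=[49,98]
  i=4: D_i=min(4*3^4,98)=98, bounds=[49,98]
  i=5: D_i=min(4*3^5,98)=98, bounds=[49,98]

Answer: [2,4] [6,12] [18,36] [49,98] [49,98] [49,98]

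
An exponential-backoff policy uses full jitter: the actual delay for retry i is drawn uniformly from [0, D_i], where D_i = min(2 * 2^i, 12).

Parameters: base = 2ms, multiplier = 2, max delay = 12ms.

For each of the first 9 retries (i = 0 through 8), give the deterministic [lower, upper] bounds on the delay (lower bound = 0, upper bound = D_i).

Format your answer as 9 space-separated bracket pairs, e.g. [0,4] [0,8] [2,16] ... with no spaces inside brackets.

Answer: [0,2] [0,4] [0,8] [0,12] [0,12] [0,12] [0,12] [0,12] [0,12]

Derivation:
Computing bounds per retry:
  i=0: D_i=min(2*2^0,12)=2, bounds=[0,2]
  i=1: D_i=min(2*2^1,12)=4, bounds=[0,4]
  i=2: D_i=min(2*2^2,12)=8, bounds=[0,8]
  i=3: D_i=min(2*2^3,12)=12, bounds=[0,12]
  i=4: D_i=min(2*2^4,12)=12, bounds=[0,12]
  i=5: D_i=min(2*2^5,12)=12, bounds=[0,12]
  i=6: D_i=min(2*2^6,12)=12, bounds=[0,12]
  i=7: D_i=min(2*2^7,12)=12, bounds=[0,12]
  i=8: D_i=min(2*2^8,12)=12, bounds=[0,12]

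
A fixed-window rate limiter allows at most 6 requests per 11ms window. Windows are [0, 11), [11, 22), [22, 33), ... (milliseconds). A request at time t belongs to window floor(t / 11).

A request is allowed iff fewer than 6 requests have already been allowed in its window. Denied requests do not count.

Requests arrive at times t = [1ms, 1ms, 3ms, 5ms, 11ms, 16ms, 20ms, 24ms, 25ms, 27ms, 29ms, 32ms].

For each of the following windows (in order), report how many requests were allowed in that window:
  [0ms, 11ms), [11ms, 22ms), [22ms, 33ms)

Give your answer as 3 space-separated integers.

Processing requests:
  req#1 t=1ms (window 0): ALLOW
  req#2 t=1ms (window 0): ALLOW
  req#3 t=3ms (window 0): ALLOW
  req#4 t=5ms (window 0): ALLOW
  req#5 t=11ms (window 1): ALLOW
  req#6 t=16ms (window 1): ALLOW
  req#7 t=20ms (window 1): ALLOW
  req#8 t=24ms (window 2): ALLOW
  req#9 t=25ms (window 2): ALLOW
  req#10 t=27ms (window 2): ALLOW
  req#11 t=29ms (window 2): ALLOW
  req#12 t=32ms (window 2): ALLOW

Allowed counts by window: 4 3 5

Answer: 4 3 5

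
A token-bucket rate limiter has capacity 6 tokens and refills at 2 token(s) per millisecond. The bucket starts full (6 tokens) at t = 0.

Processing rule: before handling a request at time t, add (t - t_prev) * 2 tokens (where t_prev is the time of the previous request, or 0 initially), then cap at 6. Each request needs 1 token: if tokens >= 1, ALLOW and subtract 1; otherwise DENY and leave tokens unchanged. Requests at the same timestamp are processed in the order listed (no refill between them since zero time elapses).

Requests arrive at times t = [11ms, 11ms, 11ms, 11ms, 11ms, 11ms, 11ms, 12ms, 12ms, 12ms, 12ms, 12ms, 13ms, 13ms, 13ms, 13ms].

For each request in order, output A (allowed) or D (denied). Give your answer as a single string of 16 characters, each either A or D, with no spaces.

Answer: AAAAAADAADDDAADD

Derivation:
Simulating step by step:
  req#1 t=11ms: ALLOW
  req#2 t=11ms: ALLOW
  req#3 t=11ms: ALLOW
  req#4 t=11ms: ALLOW
  req#5 t=11ms: ALLOW
  req#6 t=11ms: ALLOW
  req#7 t=11ms: DENY
  req#8 t=12ms: ALLOW
  req#9 t=12ms: ALLOW
  req#10 t=12ms: DENY
  req#11 t=12ms: DENY
  req#12 t=12ms: DENY
  req#13 t=13ms: ALLOW
  req#14 t=13ms: ALLOW
  req#15 t=13ms: DENY
  req#16 t=13ms: DENY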